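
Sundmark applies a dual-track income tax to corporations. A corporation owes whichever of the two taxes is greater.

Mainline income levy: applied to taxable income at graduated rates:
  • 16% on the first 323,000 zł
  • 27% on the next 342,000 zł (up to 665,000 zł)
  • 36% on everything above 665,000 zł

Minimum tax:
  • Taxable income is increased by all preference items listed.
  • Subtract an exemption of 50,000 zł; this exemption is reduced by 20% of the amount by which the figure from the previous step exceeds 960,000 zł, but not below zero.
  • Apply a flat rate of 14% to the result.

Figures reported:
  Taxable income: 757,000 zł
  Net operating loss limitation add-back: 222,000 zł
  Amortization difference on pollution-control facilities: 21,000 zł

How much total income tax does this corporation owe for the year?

177,140 zł

Minimum tax:
  Adjusted income: 757,000 zł + 222,000 zł + 21,000 zł = 1,000,000 zł
  Exemption: 50,000 zł − 20% × (1,000,000 zł − 960,000 zł) = 50,000 zł − 8,000 zł = 42,000 zł
  Base: 1,000,000 zł − 42,000 zł = 958,000 zł
  958,000 zł × 14% = 134,120 zł

Mainline income levy:
  323,000 zł × 16% = 51,680 zł
  342,000 zł × 27% = 92,340 zł
  92,000 zł × 36% = 33,120 zł
  → 177,140 zł

177,140 zł > 134,120 zł, so the mainline income levy governs.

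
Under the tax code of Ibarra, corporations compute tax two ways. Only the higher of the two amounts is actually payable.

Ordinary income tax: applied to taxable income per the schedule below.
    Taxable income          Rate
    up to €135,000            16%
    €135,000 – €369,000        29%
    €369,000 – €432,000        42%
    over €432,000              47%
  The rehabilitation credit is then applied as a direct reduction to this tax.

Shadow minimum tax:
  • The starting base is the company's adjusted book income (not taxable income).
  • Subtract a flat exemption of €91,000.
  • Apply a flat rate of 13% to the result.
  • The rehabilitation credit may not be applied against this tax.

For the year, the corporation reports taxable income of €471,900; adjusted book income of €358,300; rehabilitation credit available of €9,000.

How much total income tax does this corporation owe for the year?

€125,673

Ordinary income tax:
  €135,000 × 16% = €21,600
  €234,000 × 29% = €67,860
  €63,000 × 42% = €26,460
  €39,900 × 47% = €18,753
  → €134,673
  Less rehabilitation credit €9,000 → €125,673

Shadow minimum tax:
  Base (adjusted book income): €358,300
  Less exemption €91,000 → base €267,300
  €267,300 × 13% = €34,749

€125,673 > €34,749, so the ordinary income tax governs.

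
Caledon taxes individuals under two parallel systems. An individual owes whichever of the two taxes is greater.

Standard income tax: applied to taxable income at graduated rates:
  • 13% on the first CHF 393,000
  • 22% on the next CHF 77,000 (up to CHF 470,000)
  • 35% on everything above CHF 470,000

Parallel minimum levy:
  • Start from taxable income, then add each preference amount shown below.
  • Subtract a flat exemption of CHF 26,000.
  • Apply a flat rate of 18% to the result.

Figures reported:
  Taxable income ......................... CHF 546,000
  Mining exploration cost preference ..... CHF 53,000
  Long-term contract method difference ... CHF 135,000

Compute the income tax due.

CHF 127,440

Standard income tax:
  CHF 393,000 × 13% = CHF 51,090
  CHF 77,000 × 22% = CHF 16,940
  CHF 76,000 × 35% = CHF 26,600
  → CHF 94,630

Parallel minimum levy:
  Adjusted income: CHF 546,000 + CHF 53,000 + CHF 135,000 = CHF 734,000
  Less exemption CHF 26,000 → base CHF 708,000
  CHF 708,000 × 18% = CHF 127,440

CHF 127,440 > CHF 94,630, so the parallel minimum levy is the binding amount.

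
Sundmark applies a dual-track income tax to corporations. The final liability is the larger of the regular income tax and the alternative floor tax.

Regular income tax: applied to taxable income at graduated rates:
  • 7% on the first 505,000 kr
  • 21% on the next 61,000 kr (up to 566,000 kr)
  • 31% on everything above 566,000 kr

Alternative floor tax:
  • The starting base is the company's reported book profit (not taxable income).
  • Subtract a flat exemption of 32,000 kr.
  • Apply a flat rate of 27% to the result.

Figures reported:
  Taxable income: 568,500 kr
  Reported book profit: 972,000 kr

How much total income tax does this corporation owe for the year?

Alternative floor tax:
  Base (reported book profit): 972,000 kr
  Less exemption 32,000 kr → base 940,000 kr
  940,000 kr × 27% = 253,800 kr

Regular income tax:
  505,000 kr × 7% = 35,350 kr
  61,000 kr × 21% = 12,810 kr
  2,500 kr × 31% = 775 kr
  → 48,935 kr

253,800 kr > 48,935 kr, so the alternative floor tax is the binding amount.

253,800 kr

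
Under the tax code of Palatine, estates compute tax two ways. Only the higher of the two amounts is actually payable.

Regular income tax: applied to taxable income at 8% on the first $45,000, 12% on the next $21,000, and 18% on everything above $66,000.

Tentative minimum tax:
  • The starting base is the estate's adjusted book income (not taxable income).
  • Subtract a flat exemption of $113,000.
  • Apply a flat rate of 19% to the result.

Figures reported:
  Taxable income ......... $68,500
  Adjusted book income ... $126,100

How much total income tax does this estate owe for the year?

Tentative minimum tax:
  Base (adjusted book income): $126,100
  Less exemption $113,000 → base $13,100
  $13,100 × 19% = $2,489

Regular income tax:
  $45,000 × 8% = $3,600
  $21,000 × 12% = $2,520
  $2,500 × 18% = $450
  → $6,570

$6,570 > $2,489, so the regular income tax governs.

$6,570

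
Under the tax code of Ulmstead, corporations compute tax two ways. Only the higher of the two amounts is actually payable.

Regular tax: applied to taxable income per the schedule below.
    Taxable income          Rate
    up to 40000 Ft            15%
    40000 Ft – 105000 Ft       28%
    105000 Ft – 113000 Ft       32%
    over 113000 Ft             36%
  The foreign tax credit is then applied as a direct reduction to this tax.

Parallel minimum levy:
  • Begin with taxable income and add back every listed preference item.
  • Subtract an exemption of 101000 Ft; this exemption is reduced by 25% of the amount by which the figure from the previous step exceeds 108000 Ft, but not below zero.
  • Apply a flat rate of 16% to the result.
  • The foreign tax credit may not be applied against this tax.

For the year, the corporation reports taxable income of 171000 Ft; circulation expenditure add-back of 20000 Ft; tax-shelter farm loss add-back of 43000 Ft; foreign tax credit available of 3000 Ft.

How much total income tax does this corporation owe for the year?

44640 Ft

Parallel minimum levy:
  Adjusted income: 171000 Ft + 20000 Ft + 43000 Ft = 234000 Ft
  Exemption: 101000 Ft − 25% × (234000 Ft − 108000 Ft) = 101000 Ft − 31500 Ft = 69500 Ft
  Base: 234000 Ft − 69500 Ft = 164500 Ft
  164500 Ft × 16% = 26320 Ft

Regular tax:
  40000 Ft × 15% = 6000 Ft
  65000 Ft × 28% = 18200 Ft
  8000 Ft × 32% = 2560 Ft
  58000 Ft × 36% = 20880 Ft
  → 47640 Ft
  Less foreign tax credit 3000 Ft → 44640 Ft

44640 Ft > 26320 Ft, so the regular tax governs.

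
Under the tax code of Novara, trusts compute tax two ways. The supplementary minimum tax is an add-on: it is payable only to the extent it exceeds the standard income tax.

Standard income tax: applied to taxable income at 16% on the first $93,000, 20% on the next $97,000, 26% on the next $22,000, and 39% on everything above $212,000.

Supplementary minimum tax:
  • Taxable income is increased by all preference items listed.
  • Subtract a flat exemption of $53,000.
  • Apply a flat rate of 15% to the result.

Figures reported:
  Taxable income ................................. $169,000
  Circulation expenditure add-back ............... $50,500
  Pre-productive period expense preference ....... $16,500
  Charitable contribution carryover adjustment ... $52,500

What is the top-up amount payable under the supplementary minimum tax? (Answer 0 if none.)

$5,245

Standard income tax:
  $93,000 × 16% = $14,880
  $76,000 × 20% = $15,200
  → $30,080

Supplementary minimum tax:
  Adjusted income: $169,000 + $50,500 + $16,500 + $52,500 = $288,500
  Less exemption $53,000 → base $235,500
  $235,500 × 15% = $35,325

Excess of supplementary minimum tax over standard income tax: $35,325 − $30,080 = $5,245.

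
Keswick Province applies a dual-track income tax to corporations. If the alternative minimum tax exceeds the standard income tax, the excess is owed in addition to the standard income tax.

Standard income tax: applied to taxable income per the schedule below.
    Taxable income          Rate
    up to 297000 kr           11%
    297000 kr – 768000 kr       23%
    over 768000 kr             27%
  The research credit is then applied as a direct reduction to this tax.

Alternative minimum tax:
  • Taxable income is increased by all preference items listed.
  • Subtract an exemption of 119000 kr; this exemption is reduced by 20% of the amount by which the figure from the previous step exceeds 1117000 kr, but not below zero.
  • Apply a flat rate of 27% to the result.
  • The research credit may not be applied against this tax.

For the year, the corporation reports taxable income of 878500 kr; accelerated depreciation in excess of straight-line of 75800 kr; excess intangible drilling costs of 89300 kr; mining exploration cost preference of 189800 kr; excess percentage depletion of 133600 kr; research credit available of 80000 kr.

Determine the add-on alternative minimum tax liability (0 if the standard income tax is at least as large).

259625 kr

Standard income tax:
  297000 kr × 11% = 32670 kr
  471000 kr × 23% = 108330 kr
  110500 kr × 27% = 29835 kr
  → 170835 kr
  Less research credit 80000 kr → 90835 kr

Alternative minimum tax:
  Adjusted income: 878500 kr + 75800 kr + 89300 kr + 189800 kr + 133600 kr = 1367000 kr
  Exemption: 119000 kr − 20% × (1367000 kr − 1117000 kr) = 119000 kr − 50000 kr = 69000 kr
  Base: 1367000 kr − 69000 kr = 1298000 kr
  1298000 kr × 27% = 350460 kr

Excess of alternative minimum tax over standard income tax: 350460 kr − 90835 kr = 259625 kr.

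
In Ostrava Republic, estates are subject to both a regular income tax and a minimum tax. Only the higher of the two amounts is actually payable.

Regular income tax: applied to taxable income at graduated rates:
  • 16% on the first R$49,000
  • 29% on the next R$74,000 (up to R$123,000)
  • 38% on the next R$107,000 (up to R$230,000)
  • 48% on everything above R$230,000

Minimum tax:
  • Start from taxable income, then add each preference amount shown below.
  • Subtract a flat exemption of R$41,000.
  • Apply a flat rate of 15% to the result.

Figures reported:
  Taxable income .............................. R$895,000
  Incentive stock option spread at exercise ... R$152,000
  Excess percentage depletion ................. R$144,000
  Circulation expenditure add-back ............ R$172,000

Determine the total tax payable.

Regular income tax:
  R$49,000 × 16% = R$7,840
  R$74,000 × 29% = R$21,460
  R$107,000 × 38% = R$40,660
  R$665,000 × 48% = R$319,200
  → R$389,160

Minimum tax:
  Adjusted income: R$895,000 + R$152,000 + R$144,000 + R$172,000 = R$1,363,000
  Less exemption R$41,000 → base R$1,322,000
  R$1,322,000 × 15% = R$198,300

R$389,160 > R$198,300, so the regular income tax governs.

R$389,160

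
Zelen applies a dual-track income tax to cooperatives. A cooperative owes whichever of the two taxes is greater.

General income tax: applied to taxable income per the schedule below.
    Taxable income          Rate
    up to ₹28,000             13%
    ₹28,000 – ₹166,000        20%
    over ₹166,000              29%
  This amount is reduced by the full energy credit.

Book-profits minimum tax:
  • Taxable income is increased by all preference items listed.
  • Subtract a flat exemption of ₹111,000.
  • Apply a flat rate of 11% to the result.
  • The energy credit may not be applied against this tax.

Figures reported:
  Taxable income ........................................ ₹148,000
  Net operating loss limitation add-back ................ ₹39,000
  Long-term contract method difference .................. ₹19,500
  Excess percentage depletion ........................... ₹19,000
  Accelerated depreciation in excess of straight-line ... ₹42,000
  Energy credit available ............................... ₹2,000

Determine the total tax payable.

General income tax:
  ₹28,000 × 13% = ₹3,640
  ₹120,000 × 20% = ₹24,000
  → ₹27,640
  Less energy credit ₹2,000 → ₹25,640

Book-profits minimum tax:
  Adjusted income: ₹148,000 + ₹39,000 + ₹19,500 + ₹19,000 + ₹42,000 = ₹267,500
  Less exemption ₹111,000 → base ₹156,500
  ₹156,500 × 11% = ₹17,215

₹25,640 > ₹17,215, so the general income tax governs.

₹25,640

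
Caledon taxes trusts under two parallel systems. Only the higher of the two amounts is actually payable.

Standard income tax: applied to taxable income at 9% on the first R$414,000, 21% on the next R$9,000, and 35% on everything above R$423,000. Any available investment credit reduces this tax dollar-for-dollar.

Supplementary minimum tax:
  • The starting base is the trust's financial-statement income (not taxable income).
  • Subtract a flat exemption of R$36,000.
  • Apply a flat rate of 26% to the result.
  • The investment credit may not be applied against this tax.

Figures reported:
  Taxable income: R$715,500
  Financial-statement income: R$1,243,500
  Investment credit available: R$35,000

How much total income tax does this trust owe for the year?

R$313,950

Supplementary minimum tax:
  Base (financial-statement income): R$1,243,500
  Less exemption R$36,000 → base R$1,207,500
  R$1,207,500 × 26% = R$313,950

Standard income tax:
  R$414,000 × 9% = R$37,260
  R$9,000 × 21% = R$1,890
  R$292,500 × 35% = R$102,375
  → R$141,525
  Less investment credit R$35,000 → R$106,525

R$313,950 > R$106,525, so the supplementary minimum tax is the binding amount.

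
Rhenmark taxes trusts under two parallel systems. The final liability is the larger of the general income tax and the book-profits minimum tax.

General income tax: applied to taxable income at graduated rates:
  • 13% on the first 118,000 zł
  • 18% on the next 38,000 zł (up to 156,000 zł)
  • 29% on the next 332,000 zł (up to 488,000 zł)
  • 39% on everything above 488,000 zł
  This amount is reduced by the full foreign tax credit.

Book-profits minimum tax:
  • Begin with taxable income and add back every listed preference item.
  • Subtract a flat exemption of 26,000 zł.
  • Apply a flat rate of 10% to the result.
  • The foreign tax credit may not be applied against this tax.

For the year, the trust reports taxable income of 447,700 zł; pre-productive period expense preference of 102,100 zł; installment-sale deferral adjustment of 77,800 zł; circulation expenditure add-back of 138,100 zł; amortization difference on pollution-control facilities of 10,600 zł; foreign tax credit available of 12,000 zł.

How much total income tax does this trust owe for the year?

General income tax:
  118,000 zł × 13% = 15,340 zł
  38,000 zł × 18% = 6,840 zł
  291,700 zł × 29% = 84,593 zł
  → 106,773 zł
  Less foreign tax credit 12,000 zł → 94,773 zł

Book-profits minimum tax:
  Adjusted income: 447,700 zł + 102,100 zł + 77,800 zł + 138,100 zł + 10,600 zł = 776,300 zł
  Less exemption 26,000 zł → base 750,300 zł
  750,300 zł × 10% = 75,030 zł

94,773 zł > 75,030 zł, so the general income tax governs.

94,773 zł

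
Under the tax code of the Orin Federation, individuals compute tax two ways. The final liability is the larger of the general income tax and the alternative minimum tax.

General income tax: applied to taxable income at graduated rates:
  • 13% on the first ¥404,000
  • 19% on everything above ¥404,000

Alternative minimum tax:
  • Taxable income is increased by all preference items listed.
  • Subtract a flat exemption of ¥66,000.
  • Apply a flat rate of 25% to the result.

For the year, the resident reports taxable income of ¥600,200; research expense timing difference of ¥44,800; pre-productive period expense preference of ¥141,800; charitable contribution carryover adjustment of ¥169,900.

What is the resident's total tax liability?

Alternative minimum tax:
  Adjusted income: ¥600,200 + ¥44,800 + ¥141,800 + ¥169,900 = ¥956,700
  Less exemption ¥66,000 → base ¥890,700
  ¥890,700 × 25% = ¥222,675

General income tax:
  ¥404,000 × 13% = ¥52,520
  ¥196,200 × 19% = ¥37,278
  → ¥89,798

¥222,675 > ¥89,798, so the alternative minimum tax is the binding amount.

¥222,675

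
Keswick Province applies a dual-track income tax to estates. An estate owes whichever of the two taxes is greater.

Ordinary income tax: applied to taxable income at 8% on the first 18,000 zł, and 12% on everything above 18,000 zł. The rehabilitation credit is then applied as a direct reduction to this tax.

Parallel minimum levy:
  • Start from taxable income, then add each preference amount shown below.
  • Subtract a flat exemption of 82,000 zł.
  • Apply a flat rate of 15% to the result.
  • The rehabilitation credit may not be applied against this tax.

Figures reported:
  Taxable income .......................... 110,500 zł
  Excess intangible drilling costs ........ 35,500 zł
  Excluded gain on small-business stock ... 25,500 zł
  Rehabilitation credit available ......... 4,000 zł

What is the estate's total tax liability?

13,425 zł

Parallel minimum levy:
  Adjusted income: 110,500 zł + 35,500 zł + 25,500 zł = 171,500 zł
  Less exemption 82,000 zł → base 89,500 zł
  89,500 zł × 15% = 13,425 zł

Ordinary income tax:
  18,000 zł × 8% = 1,440 zł
  92,500 zł × 12% = 11,100 zł
  → 12,540 zł
  Less rehabilitation credit 4,000 zł → 8,540 zł

13,425 zł > 8,540 zł, so the parallel minimum levy is the binding amount.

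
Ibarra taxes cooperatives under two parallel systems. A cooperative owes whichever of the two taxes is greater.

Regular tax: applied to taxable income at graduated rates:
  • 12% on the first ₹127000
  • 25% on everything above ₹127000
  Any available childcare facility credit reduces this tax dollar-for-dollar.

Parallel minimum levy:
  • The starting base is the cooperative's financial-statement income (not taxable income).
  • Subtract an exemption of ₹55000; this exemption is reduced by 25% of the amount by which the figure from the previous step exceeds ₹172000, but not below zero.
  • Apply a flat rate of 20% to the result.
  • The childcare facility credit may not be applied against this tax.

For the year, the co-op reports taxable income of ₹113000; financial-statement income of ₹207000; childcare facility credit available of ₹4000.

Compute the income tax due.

Parallel minimum levy:
  Base (financial-statement income): ₹207000
  Exemption: ₹55000 − 25% × (₹207000 − ₹172000) = ₹55000 − ₹8750 = ₹46250
  Base: ₹207000 − ₹46250 = ₹160750
  ₹160750 × 20% = ₹32150

Regular tax:
  ₹113000 × 12% = ₹13560
  Less childcare facility credit ₹4000 → ₹9560

₹32150 > ₹9560, so the parallel minimum levy is the binding amount.

₹32150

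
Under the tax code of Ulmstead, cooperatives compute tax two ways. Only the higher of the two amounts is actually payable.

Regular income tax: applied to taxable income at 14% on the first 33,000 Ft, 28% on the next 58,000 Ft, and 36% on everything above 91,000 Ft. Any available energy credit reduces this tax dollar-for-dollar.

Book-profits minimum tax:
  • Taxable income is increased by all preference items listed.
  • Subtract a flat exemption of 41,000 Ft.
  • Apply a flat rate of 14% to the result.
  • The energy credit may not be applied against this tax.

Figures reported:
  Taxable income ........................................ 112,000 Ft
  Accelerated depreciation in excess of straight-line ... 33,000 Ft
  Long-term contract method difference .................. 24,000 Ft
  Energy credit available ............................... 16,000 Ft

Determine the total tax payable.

17,920 Ft

Book-profits minimum tax:
  Adjusted income: 112,000 Ft + 33,000 Ft + 24,000 Ft = 169,000 Ft
  Less exemption 41,000 Ft → base 128,000 Ft
  128,000 Ft × 14% = 17,920 Ft

Regular income tax:
  33,000 Ft × 14% = 4,620 Ft
  58,000 Ft × 28% = 16,240 Ft
  21,000 Ft × 36% = 7,560 Ft
  → 28,420 Ft
  Less energy credit 16,000 Ft → 12,420 Ft

17,920 Ft > 12,420 Ft, so the book-profits minimum tax is the binding amount.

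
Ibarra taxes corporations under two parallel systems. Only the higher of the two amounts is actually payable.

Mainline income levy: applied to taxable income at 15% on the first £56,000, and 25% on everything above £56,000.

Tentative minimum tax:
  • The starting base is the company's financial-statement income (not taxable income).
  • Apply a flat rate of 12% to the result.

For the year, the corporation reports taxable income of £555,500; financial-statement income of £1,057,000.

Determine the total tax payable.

Mainline income levy:
  £56,000 × 15% = £8,400
  £499,500 × 25% = £124,875
  → £133,275

Tentative minimum tax:
  Base (financial-statement income): £1,057,000
  £1,057,000 × 12% = £126,840

£133,275 > £126,840, so the mainline income levy governs.

£133,275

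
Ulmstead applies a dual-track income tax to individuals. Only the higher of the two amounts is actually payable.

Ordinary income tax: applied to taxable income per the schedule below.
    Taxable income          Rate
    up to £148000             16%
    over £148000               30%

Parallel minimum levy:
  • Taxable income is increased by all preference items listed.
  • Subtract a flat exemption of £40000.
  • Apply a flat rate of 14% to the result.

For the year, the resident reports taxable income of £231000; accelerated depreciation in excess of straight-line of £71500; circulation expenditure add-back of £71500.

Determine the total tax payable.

£48580

Ordinary income tax:
  £148000 × 16% = £23680
  £83000 × 30% = £24900
  → £48580

Parallel minimum levy:
  Adjusted income: £231000 + £71500 + £71500 = £374000
  Less exemption £40000 → base £334000
  £334000 × 14% = £46760

£48580 > £46760, so the ordinary income tax governs.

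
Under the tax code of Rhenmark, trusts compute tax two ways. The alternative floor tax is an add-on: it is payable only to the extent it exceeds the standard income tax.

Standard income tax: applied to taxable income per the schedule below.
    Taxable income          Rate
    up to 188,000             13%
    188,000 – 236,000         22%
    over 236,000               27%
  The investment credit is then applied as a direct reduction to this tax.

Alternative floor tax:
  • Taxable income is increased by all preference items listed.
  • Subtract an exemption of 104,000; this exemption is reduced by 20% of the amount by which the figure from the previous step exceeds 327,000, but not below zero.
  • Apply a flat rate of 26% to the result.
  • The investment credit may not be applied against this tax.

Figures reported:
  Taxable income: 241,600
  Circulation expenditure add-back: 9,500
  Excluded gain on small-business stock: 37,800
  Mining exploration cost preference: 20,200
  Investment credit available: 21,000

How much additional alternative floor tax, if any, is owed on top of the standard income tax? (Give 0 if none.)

37,814

Alternative floor tax:
  Adjusted income: 241,600 + 9,500 + 37,800 + 20,200 = 309,100
  Exemption: 309,100 ≤ 327,000, so full 104,000 applies
  Base: 309,100 − 104,000 = 205,100
  205,100 × 26% = 53,326

Standard income tax:
  188,000 × 13% = 24,440
  48,000 × 22% = 10,560
  5,600 × 27% = 1,512
  → 36,512
  Less investment credit 21,000 → 15,512

Excess of alternative floor tax over standard income tax: 53,326 − 15,512 = 37,814.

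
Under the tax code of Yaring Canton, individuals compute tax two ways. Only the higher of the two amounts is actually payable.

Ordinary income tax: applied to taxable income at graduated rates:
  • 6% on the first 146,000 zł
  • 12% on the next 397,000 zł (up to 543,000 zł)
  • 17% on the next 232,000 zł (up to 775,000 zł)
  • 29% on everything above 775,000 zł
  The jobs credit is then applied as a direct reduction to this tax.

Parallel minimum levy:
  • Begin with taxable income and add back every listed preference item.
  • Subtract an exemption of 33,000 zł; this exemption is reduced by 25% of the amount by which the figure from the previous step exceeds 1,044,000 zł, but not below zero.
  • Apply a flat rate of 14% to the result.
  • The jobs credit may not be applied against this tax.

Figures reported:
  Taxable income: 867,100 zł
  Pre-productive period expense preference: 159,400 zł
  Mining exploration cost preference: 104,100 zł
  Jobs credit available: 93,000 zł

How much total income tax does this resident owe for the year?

156,695 zł

Parallel minimum levy:
  Adjusted income: 867,100 zł + 159,400 zł + 104,100 zł = 1,130,600 zł
  Exemption: 33,000 zł − 25% × (1,130,600 zł − 1,044,000 zł) = 33,000 zł − 21,650 zł = 11,350 zł
  Base: 1,130,600 zł − 11,350 zł = 1,119,250 zł
  1,119,250 zł × 14% = 156,695 zł

Ordinary income tax:
  146,000 zł × 6% = 8,760 zł
  397,000 zł × 12% = 47,640 zł
  232,000 zł × 17% = 39,440 zł
  92,100 zł × 29% = 26,709 zł
  → 122,549 zł
  Less jobs credit 93,000 zł → 29,549 zł

156,695 zł > 29,549 zł, so the parallel minimum levy is the binding amount.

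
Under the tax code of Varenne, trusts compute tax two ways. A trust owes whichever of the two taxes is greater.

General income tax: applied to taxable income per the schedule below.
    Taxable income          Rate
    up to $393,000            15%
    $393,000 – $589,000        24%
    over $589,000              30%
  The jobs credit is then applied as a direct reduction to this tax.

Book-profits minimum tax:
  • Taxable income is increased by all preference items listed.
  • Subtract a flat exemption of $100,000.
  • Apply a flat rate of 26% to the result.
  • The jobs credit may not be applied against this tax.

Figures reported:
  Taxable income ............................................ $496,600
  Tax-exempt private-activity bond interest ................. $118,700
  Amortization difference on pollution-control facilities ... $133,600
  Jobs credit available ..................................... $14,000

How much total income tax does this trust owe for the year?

Book-profits minimum tax:
  Adjusted income: $496,600 + $118,700 + $133,600 = $748,900
  Less exemption $100,000 → base $648,900
  $648,900 × 26% = $168,714

General income tax:
  $393,000 × 15% = $58,950
  $103,600 × 24% = $24,864
  → $83,814
  Less jobs credit $14,000 → $69,814

$168,714 > $69,814, so the book-profits minimum tax is the binding amount.

$168,714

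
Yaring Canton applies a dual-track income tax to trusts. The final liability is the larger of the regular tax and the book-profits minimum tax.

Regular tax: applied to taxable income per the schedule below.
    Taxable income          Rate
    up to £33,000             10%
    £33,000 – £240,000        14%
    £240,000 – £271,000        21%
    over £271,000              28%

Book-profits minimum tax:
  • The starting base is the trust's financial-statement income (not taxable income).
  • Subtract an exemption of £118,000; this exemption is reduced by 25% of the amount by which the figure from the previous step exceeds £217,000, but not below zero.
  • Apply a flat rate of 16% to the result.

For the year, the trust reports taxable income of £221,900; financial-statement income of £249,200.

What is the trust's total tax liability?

Book-profits minimum tax:
  Base (financial-statement income): £249,200
  Exemption: £118,000 − 25% × (£249,200 − £217,000) = £118,000 − £8,050 = £109,950
  Base: £249,200 − £109,950 = £139,250
  £139,250 × 16% = £22,280

Regular tax:
  £33,000 × 10% = £3,300
  £188,900 × 14% = £26,446
  → £29,746

£29,746 > £22,280, so the regular tax governs.

£29,746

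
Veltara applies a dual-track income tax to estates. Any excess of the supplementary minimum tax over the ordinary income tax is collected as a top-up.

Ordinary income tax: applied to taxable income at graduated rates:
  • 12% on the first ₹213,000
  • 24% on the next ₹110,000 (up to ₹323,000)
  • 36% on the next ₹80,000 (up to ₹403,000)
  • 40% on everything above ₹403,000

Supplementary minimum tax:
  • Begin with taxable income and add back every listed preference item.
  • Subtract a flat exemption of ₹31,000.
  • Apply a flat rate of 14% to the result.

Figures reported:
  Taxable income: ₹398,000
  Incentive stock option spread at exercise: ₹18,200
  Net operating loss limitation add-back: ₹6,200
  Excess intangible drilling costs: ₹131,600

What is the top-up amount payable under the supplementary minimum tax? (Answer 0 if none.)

₹0

Supplementary minimum tax:
  Adjusted income: ₹398,000 + ₹18,200 + ₹6,200 + ₹131,600 = ₹554,000
  Less exemption ₹31,000 → base ₹523,000
  ₹523,000 × 14% = ₹73,220

Ordinary income tax:
  ₹213,000 × 12% = ₹25,560
  ₹110,000 × 24% = ₹26,400
  ₹75,000 × 36% = ₹27,000
  → ₹78,960

₹73,220 ≤ ₹78,960, so no add-on is due.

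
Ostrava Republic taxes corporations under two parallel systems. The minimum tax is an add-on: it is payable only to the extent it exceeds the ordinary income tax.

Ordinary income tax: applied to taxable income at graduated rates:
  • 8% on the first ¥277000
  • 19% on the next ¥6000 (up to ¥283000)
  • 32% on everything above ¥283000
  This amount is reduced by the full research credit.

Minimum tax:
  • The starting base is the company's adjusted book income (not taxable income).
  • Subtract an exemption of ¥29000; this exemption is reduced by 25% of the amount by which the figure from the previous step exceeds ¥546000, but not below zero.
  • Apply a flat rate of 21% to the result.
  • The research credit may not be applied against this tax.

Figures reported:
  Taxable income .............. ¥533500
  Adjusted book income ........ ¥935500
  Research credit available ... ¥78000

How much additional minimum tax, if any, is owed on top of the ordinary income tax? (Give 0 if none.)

¥170995

Minimum tax:
  Base (adjusted book income): ¥935500
  Exemption: 25% × (¥935500 − ¥546000) = ¥97375 ≥ ¥29000, so the exemption is fully phased out
  Base: ¥935500 − ¥0 = ¥935500
  ¥935500 × 21% = ¥196455

Ordinary income tax:
  ¥277000 × 8% = ¥22160
  ¥6000 × 19% = ¥1140
  ¥250500 × 32% = ¥80160
  → ¥103460
  Less research credit ¥78000 → ¥25460

Excess of minimum tax over ordinary income tax: ¥196455 − ¥25460 = ¥170995.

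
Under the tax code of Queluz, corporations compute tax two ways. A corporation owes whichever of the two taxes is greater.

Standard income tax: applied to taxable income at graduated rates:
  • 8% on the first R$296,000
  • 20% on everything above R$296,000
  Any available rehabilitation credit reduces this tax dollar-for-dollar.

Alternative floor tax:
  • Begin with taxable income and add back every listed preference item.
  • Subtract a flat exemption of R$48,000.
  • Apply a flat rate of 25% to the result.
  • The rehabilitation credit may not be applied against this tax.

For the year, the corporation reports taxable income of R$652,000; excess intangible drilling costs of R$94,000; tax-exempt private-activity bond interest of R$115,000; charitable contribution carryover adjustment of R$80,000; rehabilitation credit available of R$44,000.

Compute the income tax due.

Standard income tax:
  R$296,000 × 8% = R$23,680
  R$356,000 × 20% = R$71,200
  → R$94,880
  Less rehabilitation credit R$44,000 → R$50,880

Alternative floor tax:
  Adjusted income: R$652,000 + R$94,000 + R$115,000 + R$80,000 = R$941,000
  Less exemption R$48,000 → base R$893,000
  R$893,000 × 25% = R$223,250

R$223,250 > R$50,880, so the alternative floor tax is the binding amount.

R$223,250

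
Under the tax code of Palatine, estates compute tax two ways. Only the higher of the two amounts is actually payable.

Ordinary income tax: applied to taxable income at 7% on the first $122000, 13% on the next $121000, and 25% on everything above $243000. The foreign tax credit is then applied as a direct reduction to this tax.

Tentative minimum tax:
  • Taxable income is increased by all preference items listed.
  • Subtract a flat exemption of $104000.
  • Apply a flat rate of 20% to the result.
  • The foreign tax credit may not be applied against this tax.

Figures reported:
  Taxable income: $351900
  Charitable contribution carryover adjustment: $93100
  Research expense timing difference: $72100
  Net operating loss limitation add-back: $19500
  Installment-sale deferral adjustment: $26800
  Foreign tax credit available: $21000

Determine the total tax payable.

Tentative minimum tax:
  Adjusted income: $351900 + $93100 + $72100 + $19500 + $26800 = $563400
  Less exemption $104000 → base $459400
  $459400 × 20% = $91880

Ordinary income tax:
  $122000 × 7% = $8540
  $121000 × 13% = $15730
  $108900 × 25% = $27225
  → $51495
  Less foreign tax credit $21000 → $30495

$91880 > $30495, so the tentative minimum tax is the binding amount.

$91880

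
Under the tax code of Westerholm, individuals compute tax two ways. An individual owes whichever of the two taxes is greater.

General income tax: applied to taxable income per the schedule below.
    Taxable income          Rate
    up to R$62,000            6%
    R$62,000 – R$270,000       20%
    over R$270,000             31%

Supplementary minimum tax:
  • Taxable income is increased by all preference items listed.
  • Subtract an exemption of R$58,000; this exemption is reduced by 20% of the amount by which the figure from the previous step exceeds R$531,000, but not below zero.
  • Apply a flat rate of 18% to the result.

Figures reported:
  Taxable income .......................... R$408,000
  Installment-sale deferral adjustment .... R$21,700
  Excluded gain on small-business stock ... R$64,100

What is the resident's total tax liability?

R$88,100

General income tax:
  R$62,000 × 6% = R$3,720
  R$208,000 × 20% = R$41,600
  R$138,000 × 31% = R$42,780
  → R$88,100

Supplementary minimum tax:
  Adjusted income: R$408,000 + R$21,700 + R$64,100 = R$493,800
  Exemption: R$493,800 ≤ R$531,000, so full R$58,000 applies
  Base: R$493,800 − R$58,000 = R$435,800
  R$435,800 × 18% = R$78,444

R$88,100 > R$78,444, so the general income tax governs.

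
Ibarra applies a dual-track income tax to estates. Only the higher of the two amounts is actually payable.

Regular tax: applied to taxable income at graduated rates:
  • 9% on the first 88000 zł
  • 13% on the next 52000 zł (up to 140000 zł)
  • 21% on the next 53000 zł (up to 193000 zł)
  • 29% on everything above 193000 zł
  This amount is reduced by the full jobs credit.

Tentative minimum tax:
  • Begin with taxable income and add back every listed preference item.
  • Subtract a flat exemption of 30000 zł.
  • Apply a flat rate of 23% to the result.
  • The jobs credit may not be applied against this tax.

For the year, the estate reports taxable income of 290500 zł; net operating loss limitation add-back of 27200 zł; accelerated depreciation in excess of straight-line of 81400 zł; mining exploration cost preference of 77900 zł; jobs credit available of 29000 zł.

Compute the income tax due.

102810 zł

Tentative minimum tax:
  Adjusted income: 290500 zł + 27200 zł + 81400 zł + 77900 zł = 477000 zł
  Less exemption 30000 zł → base 447000 zł
  447000 zł × 23% = 102810 zł

Regular tax:
  88000 zł × 9% = 7920 zł
  52000 zł × 13% = 6760 zł
  53000 zł × 21% = 11130 zł
  97500 zł × 29% = 28275 zł
  → 54085 zł
  Less jobs credit 29000 zł → 25085 zł

102810 zł > 25085 zł, so the tentative minimum tax is the binding amount.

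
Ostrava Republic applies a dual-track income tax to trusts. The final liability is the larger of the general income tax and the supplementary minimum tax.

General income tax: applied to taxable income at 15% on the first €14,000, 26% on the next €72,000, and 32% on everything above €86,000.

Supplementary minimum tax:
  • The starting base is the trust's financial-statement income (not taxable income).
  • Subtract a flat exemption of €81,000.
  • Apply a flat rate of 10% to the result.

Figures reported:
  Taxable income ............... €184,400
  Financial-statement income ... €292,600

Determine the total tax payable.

General income tax:
  €14,000 × 15% = €2,100
  €72,000 × 26% = €18,720
  €98,400 × 32% = €31,488
  → €52,308

Supplementary minimum tax:
  Base (financial-statement income): €292,600
  Less exemption €81,000 → base €211,600
  €211,600 × 10% = €21,160

€52,308 > €21,160, so the general income tax governs.

€52,308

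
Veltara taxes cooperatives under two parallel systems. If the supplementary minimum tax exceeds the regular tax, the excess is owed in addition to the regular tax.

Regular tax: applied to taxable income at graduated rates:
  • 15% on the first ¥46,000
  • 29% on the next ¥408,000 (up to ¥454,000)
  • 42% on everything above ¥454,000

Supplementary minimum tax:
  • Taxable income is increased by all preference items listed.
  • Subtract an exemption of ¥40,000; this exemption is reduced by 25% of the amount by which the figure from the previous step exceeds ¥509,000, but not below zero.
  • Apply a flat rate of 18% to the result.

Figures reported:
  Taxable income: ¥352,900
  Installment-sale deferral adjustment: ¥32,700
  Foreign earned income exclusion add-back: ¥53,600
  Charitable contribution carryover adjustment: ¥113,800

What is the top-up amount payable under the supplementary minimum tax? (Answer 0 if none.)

Regular tax:
  ¥46,000 × 15% = ¥6,900
  ¥306,900 × 29% = ¥89,001
  → ¥95,901

Supplementary minimum tax:
  Adjusted income: ¥352,900 + ¥32,700 + ¥53,600 + ¥113,800 = ¥553,000
  Exemption: ¥40,000 − 25% × (¥553,000 − ¥509,000) = ¥40,000 − ¥11,000 = ¥29,000
  Base: ¥553,000 − ¥29,000 = ¥524,000
  ¥524,000 × 18% = ¥94,320

¥94,320 ≤ ¥95,901, so no add-on is due.

¥0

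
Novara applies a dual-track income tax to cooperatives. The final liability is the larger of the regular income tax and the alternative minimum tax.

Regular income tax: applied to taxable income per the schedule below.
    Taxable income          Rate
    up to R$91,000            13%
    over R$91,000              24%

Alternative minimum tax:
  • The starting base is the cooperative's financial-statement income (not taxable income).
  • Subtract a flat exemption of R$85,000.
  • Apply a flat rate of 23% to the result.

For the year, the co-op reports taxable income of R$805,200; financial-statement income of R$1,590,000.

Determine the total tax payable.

Alternative minimum tax:
  Base (financial-statement income): R$1,590,000
  Less exemption R$85,000 → base R$1,505,000
  R$1,505,000 × 23% = R$346,150

Regular income tax:
  R$91,000 × 13% = R$11,830
  R$714,200 × 24% = R$171,408
  → R$183,238

R$346,150 > R$183,238, so the alternative minimum tax is the binding amount.

R$346,150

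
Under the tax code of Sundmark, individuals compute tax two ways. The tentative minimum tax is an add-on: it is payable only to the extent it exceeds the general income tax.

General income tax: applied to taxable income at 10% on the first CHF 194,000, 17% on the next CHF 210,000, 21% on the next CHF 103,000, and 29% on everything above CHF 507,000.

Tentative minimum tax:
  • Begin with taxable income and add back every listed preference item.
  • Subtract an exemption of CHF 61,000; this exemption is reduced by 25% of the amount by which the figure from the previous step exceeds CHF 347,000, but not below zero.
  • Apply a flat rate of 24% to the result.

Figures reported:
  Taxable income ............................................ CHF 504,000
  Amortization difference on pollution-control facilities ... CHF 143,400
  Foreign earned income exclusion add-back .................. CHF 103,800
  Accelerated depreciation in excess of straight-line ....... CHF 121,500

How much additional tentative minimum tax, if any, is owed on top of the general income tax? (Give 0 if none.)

CHF 133,348

Tentative minimum tax:
  Adjusted income: CHF 504,000 + CHF 143,400 + CHF 103,800 + CHF 121,500 = CHF 872,700
  Exemption: 25% × (CHF 872,700 − CHF 347,000) = CHF 131,425 ≥ CHF 61,000, so the exemption is fully phased out
  Base: CHF 872,700 − CHF 0 = CHF 872,700
  CHF 872,700 × 24% = CHF 209,448

General income tax:
  CHF 194,000 × 10% = CHF 19,400
  CHF 210,000 × 17% = CHF 35,700
  CHF 100,000 × 21% = CHF 21,000
  → CHF 76,100

Excess of tentative minimum tax over general income tax: CHF 209,448 − CHF 76,100 = CHF 133,348.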